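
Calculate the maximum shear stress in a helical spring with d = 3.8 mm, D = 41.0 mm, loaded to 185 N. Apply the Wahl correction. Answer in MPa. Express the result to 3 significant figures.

Spring index C = D/d = 41.0/3.8 = 10.7895
K_W = (4C−1)/(4C−4) + 0.615/C = 42.158/39.158 + 0.0570 = 1.1336
τ₀ = 8FD/(πd³) = 8·185·41.0/(π·3.8³) = 60680/172.39 = 352 MPa
τ_max = K·τ₀ = 1.1336 × 352 = 399.03 MPa

399 MPa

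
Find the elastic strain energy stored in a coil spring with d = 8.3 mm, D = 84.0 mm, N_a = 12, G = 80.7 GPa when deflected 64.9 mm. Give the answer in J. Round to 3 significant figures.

14.2 J

k = Gd⁴/(8D³N_a) = (80.7×10³)(8.3⁴)/(8·84.0³·12) = 6.731 N/mm
U = ½kδ² = 0.5 × 6.731 × 64.9² = 14175 N·mm = 14.175 J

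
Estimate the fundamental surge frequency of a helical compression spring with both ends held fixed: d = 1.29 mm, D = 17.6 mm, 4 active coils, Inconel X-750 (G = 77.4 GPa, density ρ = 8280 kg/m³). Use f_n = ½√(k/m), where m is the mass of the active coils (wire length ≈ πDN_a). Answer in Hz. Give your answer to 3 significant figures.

k = Gd⁴/(8D³N_a) = (77.4×10³)(1.29⁴)/(8·17.6³·4) = 1.2286 N/mm = 1228.6 N/m
Wire length L = πDN_a = π·17.6·4 = 221.17 mm
m = ρ·(πd²/4)·L = 8280 × 1.307×10⁻⁶ m² × 0.22117 m = 0.0023934 kg
f_n = ½√(k/m) = 0.5·√(1228.6/0.0023934) = 0.5·√(5.1332e+05) = 358.23 Hz

358 Hz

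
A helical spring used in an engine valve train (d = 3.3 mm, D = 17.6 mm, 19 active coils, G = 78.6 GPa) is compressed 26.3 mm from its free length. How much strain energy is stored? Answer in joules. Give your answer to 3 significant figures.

k = Gd⁴/(8D³N_a) = (78.6×10³)(3.3⁴)/(8·17.6³·19) = 11.249 N/mm
U = ½kδ² = 0.5 × 11.249 × 26.3² = 3890.3 N·mm = 3.8903 J

3.89 J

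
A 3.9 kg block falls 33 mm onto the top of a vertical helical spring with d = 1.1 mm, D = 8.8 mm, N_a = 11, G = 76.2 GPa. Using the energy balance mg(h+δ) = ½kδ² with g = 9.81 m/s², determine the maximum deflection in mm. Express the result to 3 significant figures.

62.8 mm

k = Gd⁴/(8D³N_a) = (76.2×10³)(1.1⁴)/(8·8.8³·11) = 1.8604 N/mm
W = mg = 3.9 × 9.81 = 38.259 N
½kδ² − Wδ − Wh = 0 → δ = (W + √(W² + 2kWh))/k
δ = (38.259 + √(1463.8 + 4697.56))/1.8604 = (38.259 + 78.494)/1.8604 = 62.759 mm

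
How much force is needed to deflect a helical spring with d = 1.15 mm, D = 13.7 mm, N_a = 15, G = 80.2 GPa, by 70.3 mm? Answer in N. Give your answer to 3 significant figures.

k = Gd⁴/(8D³N_a) = (80.2×10³)(1.15⁴)/(8·13.7³·15) = 0.45459 N/mm
F = k·δ = 0.45459 × 70.3 = 31.958 N

32.0 N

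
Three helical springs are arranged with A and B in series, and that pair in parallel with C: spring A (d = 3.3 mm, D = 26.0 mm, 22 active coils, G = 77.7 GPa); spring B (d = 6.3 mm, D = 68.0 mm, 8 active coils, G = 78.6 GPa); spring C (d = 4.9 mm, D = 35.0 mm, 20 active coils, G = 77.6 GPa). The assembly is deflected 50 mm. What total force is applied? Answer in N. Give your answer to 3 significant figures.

426 N

k_A = Gd⁴/(8D³N_a) = (77.7×10³)(3.3⁴)/(8·26.0³·22) = 2.9788 N/mm
k_B = Gd⁴/(8D³N_a) = (78.6×10³)(6.3⁴)/(8·68.0³·8) = 6.1529 N/mm
k_C = Gd⁴/(8D³N_a) = (77.6×10³)(4.9⁴)/(8·35.0³·20) = 6.5211 N/mm
Springs A,B series: k_AB = 1/(1/2.9788+1/6.1529) = 2.0071 N/mm; parallel with C: k_eq = 2.0071+6.5211 = 8.5282 N/mm
F = k_eq·δ = 8.5282·50 = 426.41 N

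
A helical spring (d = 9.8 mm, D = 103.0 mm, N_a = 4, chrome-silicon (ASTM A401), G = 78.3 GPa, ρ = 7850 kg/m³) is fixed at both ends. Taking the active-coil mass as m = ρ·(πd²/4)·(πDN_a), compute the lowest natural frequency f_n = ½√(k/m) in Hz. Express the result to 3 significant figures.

82.1 Hz

k = Gd⁴/(8D³N_a) = (78.3×10³)(9.8⁴)/(8·103.0³·4) = 20.654 N/mm = 20654 N/m
Wire length L = πDN_a = π·103.0·4 = 1294.3 mm
m = ρ·(πd²/4)·L = 7850 × 75.43×10⁻⁶ m² × 1.2943 m = 0.76641 kg
f_n = ½√(k/m) = 0.5·√(20654/0.76641) = 0.5·√(26949) = 82.081 Hz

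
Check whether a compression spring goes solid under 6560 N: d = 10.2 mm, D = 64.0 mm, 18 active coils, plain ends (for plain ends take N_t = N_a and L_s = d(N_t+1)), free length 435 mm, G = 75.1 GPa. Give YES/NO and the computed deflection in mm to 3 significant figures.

YES, δ = 305 mm

k = Gd⁴/(8D³N_a) = (75.1×10³)(10.2⁴)/(8·64.0³·18) = 21.535 N/mm
N_t = 18; L_s = 10.2·19 = 193.8 mm; δ_solid = L₀ − L_s = 435 − 193.8 = 241.2 mm
δ = F/k = 6560/21.535 = 304.63 mm
δ ≥ δ_solid → spring goes solid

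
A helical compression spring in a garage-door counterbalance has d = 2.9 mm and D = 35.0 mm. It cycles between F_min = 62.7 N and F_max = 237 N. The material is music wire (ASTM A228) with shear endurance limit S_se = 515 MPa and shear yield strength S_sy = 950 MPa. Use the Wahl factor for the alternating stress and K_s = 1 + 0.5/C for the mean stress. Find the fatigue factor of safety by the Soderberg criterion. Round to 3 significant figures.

C = D/d = 35.0/2.9 = 12.0690; K_W = (4C−1)/(4C−4)+0.615/C = 1.1187; K_s = 1+0.5/C = 1.0414
F_a = (F_max−F_min)/2 = 87.15 N; F_m = (F_max+F_min)/2 = 149.85 N
τ_a = K_W·8F_aD/(πd³) = 1.1187 × 318.48 = 356.29 MPa
τ_m = K_s·8F_mD/(πd³) = 1.0414 × 547.61 = 570.3 MPa
Soderberg: 1/n_f = τ_a/S_se + τ_m/S_sy = 356.29/515 + 570.3/950 = 0.69182 + 0.60031 = 1.2921
n_f = 1/1.2921 = 0.7739

0.774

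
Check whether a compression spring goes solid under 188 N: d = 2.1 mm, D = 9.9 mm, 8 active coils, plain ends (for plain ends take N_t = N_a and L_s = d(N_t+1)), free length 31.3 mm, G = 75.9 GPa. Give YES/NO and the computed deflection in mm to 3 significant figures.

NO, δ = 7.91 mm

k = Gd⁴/(8D³N_a) = (75.9×10³)(2.1⁴)/(8·9.9³·8) = 23.77 N/mm
N_t = 8; L_s = 2.1·9 = 18.9 mm; δ_solid = L₀ − L_s = 31.3 − 18.9 = 12.4 mm
δ = F/k = 188/23.77 = 7.9091 mm
δ < δ_solid → spring does not go solid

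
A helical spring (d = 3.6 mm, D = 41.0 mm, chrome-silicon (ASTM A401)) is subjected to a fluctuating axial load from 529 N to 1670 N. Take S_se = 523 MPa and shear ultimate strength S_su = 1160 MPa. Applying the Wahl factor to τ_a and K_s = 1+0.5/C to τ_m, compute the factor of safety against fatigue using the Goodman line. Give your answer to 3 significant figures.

C = D/d = 41.0/3.6 = 11.3889; K_W = (4C−1)/(4C−4)+0.615/C = 1.1262; K_s = 1+0.5/C = 1.0439
F_a = (F_max−F_min)/2 = 570.5 N; F_m = (F_max+F_min)/2 = 1099.5 N
τ_a = K_W·8F_aD/(πd³) = 1.1262 × 1276.7 = 1437.8 MPa
τ_m = K_s·8F_mD/(πd³) = 1.0439 × 2460.4 = 2568.5 MPa
Goodman: 1/n_f = τ_a/S_se + τ_m/S_su = 1437.8/523 + 2568.5/1160 = 2.74905 + 2.21418 = 4.9632
n_f = 1/4.9632 = 0.2015

0.201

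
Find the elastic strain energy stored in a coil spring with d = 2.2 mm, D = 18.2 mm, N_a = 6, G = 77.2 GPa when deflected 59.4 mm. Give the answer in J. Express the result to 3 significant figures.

k = Gd⁴/(8D³N_a) = (77.2×10³)(2.2⁴)/(8·18.2³·6) = 6.2496 N/mm
U = ½kδ² = 0.5 × 6.2496 × 59.4² = 11025 N·mm = 11.025 J

11.0 J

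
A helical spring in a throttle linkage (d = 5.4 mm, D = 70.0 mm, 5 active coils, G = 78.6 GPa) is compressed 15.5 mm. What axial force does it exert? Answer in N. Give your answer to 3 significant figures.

75.5 N

k = Gd⁴/(8D³N_a) = (78.6×10³)(5.4⁴)/(8·70.0³·5) = 4.8713 N/mm
F = k·δ = 4.8713 × 15.5 = 75.505 N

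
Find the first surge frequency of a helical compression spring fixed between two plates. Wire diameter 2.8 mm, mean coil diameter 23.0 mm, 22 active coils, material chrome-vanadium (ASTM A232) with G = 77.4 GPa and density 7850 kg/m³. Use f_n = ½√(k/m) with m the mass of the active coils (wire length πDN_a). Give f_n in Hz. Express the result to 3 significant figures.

85.0 Hz

k = Gd⁴/(8D³N_a) = (77.4×10³)(2.8⁴)/(8·23.0³·22) = 2.2217 N/mm = 2221.7 N/m
Wire length L = πDN_a = π·23.0·22 = 1589.6 mm
m = ρ·(πd²/4)·L = 7850 × 6.1575×10⁻⁶ m² × 1.5896 m = 0.076838 kg
f_n = ½√(k/m) = 0.5·√(2221.7/0.076838) = 0.5·√(28914) = 85.02 Hz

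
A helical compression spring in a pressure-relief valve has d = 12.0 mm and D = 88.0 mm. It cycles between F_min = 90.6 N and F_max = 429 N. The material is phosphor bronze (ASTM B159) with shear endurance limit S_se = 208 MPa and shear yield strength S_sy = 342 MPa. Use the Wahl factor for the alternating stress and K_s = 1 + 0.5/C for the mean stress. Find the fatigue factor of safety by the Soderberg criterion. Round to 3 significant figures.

4.31

C = D/d = 88.0/12.0 = 7.3333; K_W = (4C−1)/(4C−4)+0.615/C = 1.2023; K_s = 1+0.5/C = 1.0682
F_a = (F_max−F_min)/2 = 169.2 N; F_m = (F_max+F_min)/2 = 259.8 N
τ_a = K_W·8F_aD/(πd³) = 1.2023 × 21.942 = 26.381 MPa
τ_m = K_s·8F_mD/(πd³) = 1.0682 × 33.691 = 35.988 MPa
Soderberg: 1/n_f = τ_a/S_se + τ_m/S_sy = 26.381/208 + 35.988/342 = 0.12683 + 0.10523 = 0.23206
n_f = 1/0.23206 = 4.309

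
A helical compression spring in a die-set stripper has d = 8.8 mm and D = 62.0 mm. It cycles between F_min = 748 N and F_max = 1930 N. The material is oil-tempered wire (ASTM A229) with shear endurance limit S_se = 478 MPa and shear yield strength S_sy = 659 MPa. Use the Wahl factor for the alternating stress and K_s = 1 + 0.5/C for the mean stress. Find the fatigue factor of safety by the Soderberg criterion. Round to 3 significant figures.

C = D/d = 62.0/8.8 = 7.0455; K_W = (4C−1)/(4C−4)+0.615/C = 1.2114; K_s = 1+0.5/C = 1.0710
F_a = (F_max−F_min)/2 = 591 N; F_m = (F_max+F_min)/2 = 1339 N
τ_a = K_W·8F_aD/(πd³) = 1.2114 × 136.92 = 165.86 MPa
τ_m = K_s·8F_mD/(πd³) = 1.0710 × 310.22 = 332.23 MPa
Soderberg: 1/n_f = τ_a/S_se + τ_m/S_sy = 165.86/478 + 332.23/659 = 0.34699 + 0.50414 = 0.85113
n_f = 1/0.85113 = 1.175

1.17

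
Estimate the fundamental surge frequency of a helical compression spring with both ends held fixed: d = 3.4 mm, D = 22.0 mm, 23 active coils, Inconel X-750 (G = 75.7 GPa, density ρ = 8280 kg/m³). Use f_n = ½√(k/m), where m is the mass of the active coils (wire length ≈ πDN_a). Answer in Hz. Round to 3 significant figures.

k = Gd⁴/(8D³N_a) = (75.7×10³)(3.4⁴)/(8·22.0³·23) = 5.1633 N/mm = 5163.3 N/m
Wire length L = πDN_a = π·22.0·23 = 1589.6 mm
m = ρ·(πd²/4)·L = 8280 × 9.0792×10⁻⁶ m² × 1.5896 m = 0.1195 kg
f_n = ½√(k/m) = 0.5·√(5163.3/0.1195) = 0.5·√(43206) = 103.93 Hz

104 Hz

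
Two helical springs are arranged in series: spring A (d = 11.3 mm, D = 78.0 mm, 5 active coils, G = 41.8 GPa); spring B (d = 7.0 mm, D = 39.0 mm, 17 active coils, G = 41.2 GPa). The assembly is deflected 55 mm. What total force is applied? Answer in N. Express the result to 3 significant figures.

503 N

k_A = Gd⁴/(8D³N_a) = (41.8×10³)(11.3⁴)/(8·78.0³·5) = 35.904 N/mm
k_B = Gd⁴/(8D³N_a) = (41.2×10³)(7.0⁴)/(8·39.0³·17) = 12.262 N/mm
Series: 1/k_eq = 1/35.904 + 1/12.262 = 0.10941; k_eq = 9.1403 N/mm
F = k_eq·δ = 9.1403·55 = 502.72 N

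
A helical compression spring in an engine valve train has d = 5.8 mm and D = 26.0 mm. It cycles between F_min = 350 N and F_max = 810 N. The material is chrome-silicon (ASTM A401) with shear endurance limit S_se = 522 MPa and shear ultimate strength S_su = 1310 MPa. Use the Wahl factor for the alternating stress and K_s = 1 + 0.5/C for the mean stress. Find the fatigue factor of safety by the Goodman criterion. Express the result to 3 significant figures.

2.71

C = D/d = 26.0/5.8 = 4.4828; K_W = (4C−1)/(4C−4)+0.615/C = 1.3525; K_s = 1+0.5/C = 1.1115
F_a = (F_max−F_min)/2 = 230 N; F_m = (F_max+F_min)/2 = 580 N
τ_a = K_W·8F_aD/(πd³) = 1.3525 × 78.047 = 105.56 MPa
τ_m = K_s·8F_mD/(πd³) = 1.1115 × 196.81 = 218.77 MPa
Goodman: 1/n_f = τ_a/S_se + τ_m/S_su = 105.56/522 + 218.77/1310 = 0.20223 + 0.16700 = 0.36922
n_f = 1/0.36922 = 2.708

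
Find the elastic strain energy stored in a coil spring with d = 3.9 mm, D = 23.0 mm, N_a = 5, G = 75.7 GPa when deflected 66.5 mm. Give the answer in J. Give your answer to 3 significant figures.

79.6 J

k = Gd⁴/(8D³N_a) = (75.7×10³)(3.9⁴)/(8·23.0³·5) = 35.984 N/mm
U = ½kδ² = 0.5 × 35.984 × 66.5² = 79565 N·mm = 79.565 J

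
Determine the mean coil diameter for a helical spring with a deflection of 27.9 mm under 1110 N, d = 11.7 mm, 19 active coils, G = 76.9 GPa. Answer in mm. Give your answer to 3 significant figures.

62.0 mm

Required rate k = F/δ = 1110/27.9 = 39.785 N/mm
D = (Gd⁴/(8N_a·k))^(1/3) = (76.9×10³·11.7⁴/(8·19·39.785))^(1/3)
  = (238291)^(1/3) = 61.9968 mm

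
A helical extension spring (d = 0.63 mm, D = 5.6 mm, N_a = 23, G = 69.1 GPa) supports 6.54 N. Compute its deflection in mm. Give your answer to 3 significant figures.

19.4 mm

k = Gd⁴/(8D³N_a) = (69.1×10³)(0.63⁴)/(8·5.6³·23) = 0.33687 N/mm
δ = F/k = 6.54 / 0.33687 = 19.414 mm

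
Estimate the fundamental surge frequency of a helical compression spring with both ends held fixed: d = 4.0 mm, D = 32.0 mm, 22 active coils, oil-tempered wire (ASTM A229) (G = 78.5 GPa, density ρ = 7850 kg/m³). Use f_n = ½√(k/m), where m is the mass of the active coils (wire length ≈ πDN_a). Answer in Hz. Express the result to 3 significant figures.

k = Gd⁴/(8D³N_a) = (78.5×10³)(4.0⁴)/(8·32.0³·22) = 3.4846 N/mm = 3484.6 N/m
Wire length L = πDN_a = π·32.0·22 = 2211.7 mm
m = ρ·(πd²/4)·L = 7850 × 12.566×10⁻⁶ m² × 2.2117 m = 0.21817 kg
f_n = ½√(k/m) = 0.5·√(3484.6/0.21817) = 0.5·√(15971) = 63.189 Hz

63.2 Hz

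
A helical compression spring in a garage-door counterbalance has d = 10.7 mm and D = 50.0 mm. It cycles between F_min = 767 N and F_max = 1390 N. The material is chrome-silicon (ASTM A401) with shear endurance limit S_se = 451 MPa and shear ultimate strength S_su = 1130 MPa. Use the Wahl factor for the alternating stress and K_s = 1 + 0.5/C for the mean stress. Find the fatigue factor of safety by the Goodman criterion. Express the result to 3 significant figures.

C = D/d = 50.0/10.7 = 4.6729; K_W = (4C−1)/(4C−4)+0.615/C = 1.3358; K_s = 1+0.5/C = 1.1070
F_a = (F_max−F_min)/2 = 311.5 N; F_m = (F_max+F_min)/2 = 1078.5 N
τ_a = K_W·8F_aD/(πd³) = 1.3358 × 32.376 = 43.248 MPa
τ_m = K_s·8F_mD/(πd³) = 1.1070 × 112.09 = 124.09 MPa
Goodman: 1/n_f = τ_a/S_se + τ_m/S_su = 43.248/451 + 124.09/1130 = 0.09589 + 0.10981 = 0.2057
n_f = 1/0.2057 = 4.861

4.86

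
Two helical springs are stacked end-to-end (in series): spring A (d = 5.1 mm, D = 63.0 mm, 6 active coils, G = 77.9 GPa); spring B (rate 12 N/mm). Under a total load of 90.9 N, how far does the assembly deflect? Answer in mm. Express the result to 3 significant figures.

28.3 mm

k_A = Gd⁴/(8D³N_a) = (77.9×10³)(5.1⁴)/(8·63.0³·6) = 4.3909 N/mm
Series: 1/k_eq = 1/4.3909 + 1/12 = 0.31108; k_eq = 3.2146 N/mm
δ = F/k_eq = 90.9/3.2146 = 28.277 mm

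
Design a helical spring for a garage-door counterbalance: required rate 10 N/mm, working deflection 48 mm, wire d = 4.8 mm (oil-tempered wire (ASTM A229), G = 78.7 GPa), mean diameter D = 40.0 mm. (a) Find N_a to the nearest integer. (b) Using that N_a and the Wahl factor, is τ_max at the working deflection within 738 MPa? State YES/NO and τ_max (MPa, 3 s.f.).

(a) 8 coils; (b) YES, τ_max = 530 MPa

N_a = Gd⁴/(8D³k) = (78.7×10³)(4.8⁴)/(8·40.0³·10) = 8.16 → N_a = 8
Actual rate k = Gd⁴/(8D³·8) = 10.2 N/mm
Working load F = kδ = 10.2·48 = 489.58 N
C = 40.0/4.8 = 8.3333; K_W = (4C−1)/(4C−4)+0.615/C = 1.1761
τ_max = K_W·8FD/(πd³) = 1.1761·450.92 = 530.31 MPa
τ_max ≤ 738 MPa → acceptable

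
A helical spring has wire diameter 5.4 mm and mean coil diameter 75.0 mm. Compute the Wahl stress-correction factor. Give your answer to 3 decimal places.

C = D/d = 75.0/5.4 = 13.8889
K_W = (4C−1)/(4C−4) + 0.615/C = 54.556/51.556 + 0.0443 = 1.1025

1.102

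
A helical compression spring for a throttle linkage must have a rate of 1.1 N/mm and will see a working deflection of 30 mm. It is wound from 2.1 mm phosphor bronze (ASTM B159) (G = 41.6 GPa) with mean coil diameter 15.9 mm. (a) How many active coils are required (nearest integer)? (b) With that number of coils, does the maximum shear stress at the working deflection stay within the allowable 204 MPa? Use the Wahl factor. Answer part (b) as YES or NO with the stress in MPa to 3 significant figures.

N_a = Gd⁴/(8D³k) = (41.6×10³)(2.1⁴)/(8·15.9³·1.1) = 22.87 → N_a = 23
Actual rate k = Gd⁴/(8D³·23) = 1.0939 N/mm
Working load F = kδ = 1.0939·30 = 32.816 N
C = 15.9/2.1 = 7.5714; K_W = (4C−1)/(4C−4)+0.615/C = 1.1954
τ_max = K_W·8FD/(πd³) = 1.1954·143.47 = 171.5 MPa
τ_max ≤ 204 MPa → acceptable

(a) 23 coils; (b) YES, τ_max = 171 MPa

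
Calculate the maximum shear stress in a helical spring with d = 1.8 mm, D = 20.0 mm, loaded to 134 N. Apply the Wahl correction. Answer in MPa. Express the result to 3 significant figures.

1320 MPa

Spring index C = D/d = 20.0/1.8 = 11.1111
K_W = (4C−1)/(4C−4) + 0.615/C = 43.444/40.444 + 0.0554 = 1.1295
τ₀ = 8FD/(πd³) = 8·134·20.0/(π·1.8³) = 21440/18.322 = 1170.2 MPa
τ_max = K·τ₀ = 1.1295 × 1170.2 = 1321.8 MPa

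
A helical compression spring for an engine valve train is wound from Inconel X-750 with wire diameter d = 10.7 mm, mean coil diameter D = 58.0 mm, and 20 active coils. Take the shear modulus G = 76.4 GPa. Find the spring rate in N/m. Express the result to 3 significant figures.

32100 N/m

k = Gd⁴/(8D³N_a) = (76.4×10³ × 10.7⁴) / (8 × 58.0³ × 20)
  = 1.00145e+09 / 3.12179e+07 = 32.079 N/mm = 32079 N/m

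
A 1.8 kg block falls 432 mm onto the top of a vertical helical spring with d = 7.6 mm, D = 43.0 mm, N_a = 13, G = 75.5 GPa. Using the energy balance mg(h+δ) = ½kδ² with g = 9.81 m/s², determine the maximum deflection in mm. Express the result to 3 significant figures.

k = Gd⁴/(8D³N_a) = (75.5×10³)(7.6⁴)/(8·43.0³·13) = 30.462 N/mm
W = mg = 1.8 × 9.81 = 17.658 N
½kδ² − Wδ − Wh = 0 → δ = (W + √(W² + 2kWh))/k
δ = (17.658 + √(311.8 + 464748))/30.462 = (17.658 + 681.95)/30.462 = 22.966 mm

23.0 mm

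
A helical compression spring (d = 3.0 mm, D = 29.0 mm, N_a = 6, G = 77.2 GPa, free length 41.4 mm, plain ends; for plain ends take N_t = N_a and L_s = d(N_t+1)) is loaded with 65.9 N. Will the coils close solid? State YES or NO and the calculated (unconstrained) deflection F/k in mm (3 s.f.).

k = Gd⁴/(8D³N_a) = (77.2×10³)(3.0⁴)/(8·29.0³·6) = 5.3415 N/mm
N_t = 6; L_s = 3.0·7 = 21 mm; δ_solid = L₀ − L_s = 41.4 − 21 = 20.4 mm
δ = F/k = 65.9/5.3415 = 12.337 mm
δ < δ_solid → spring does not go solid

NO, δ = 12.3 mm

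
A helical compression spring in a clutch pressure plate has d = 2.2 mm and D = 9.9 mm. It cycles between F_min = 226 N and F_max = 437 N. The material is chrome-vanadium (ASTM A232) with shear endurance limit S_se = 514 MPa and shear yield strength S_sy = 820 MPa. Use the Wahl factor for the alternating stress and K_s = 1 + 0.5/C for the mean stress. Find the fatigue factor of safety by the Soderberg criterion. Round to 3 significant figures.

0.581

C = D/d = 9.9/2.2 = 4.5000; K_W = (4C−1)/(4C−4)+0.615/C = 1.3510; K_s = 1+0.5/C = 1.1111
F_a = (F_max−F_min)/2 = 105.5 N; F_m = (F_max+F_min)/2 = 331.5 N
τ_a = K_W·8F_aD/(πd³) = 1.3510 × 249.78 = 337.44 MPa
τ_m = K_s·8F_mD/(πd³) = 1.1111 × 784.86 = 872.06 MPa
Soderberg: 1/n_f = τ_a/S_se + τ_m/S_sy = 337.44/514 + 872.06/820 = 0.65650 + 1.06349 = 1.72
n_f = 1/1.72 = 0.5814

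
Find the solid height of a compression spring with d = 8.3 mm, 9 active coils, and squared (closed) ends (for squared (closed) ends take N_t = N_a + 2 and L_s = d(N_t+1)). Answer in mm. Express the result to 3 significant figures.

99.6 mm

squared (closed) ends: N_t = N_a + 2 = 9 + 2 = 11
L_s = d·(N_t+1) = 8.3 × 12 = 99.6 mm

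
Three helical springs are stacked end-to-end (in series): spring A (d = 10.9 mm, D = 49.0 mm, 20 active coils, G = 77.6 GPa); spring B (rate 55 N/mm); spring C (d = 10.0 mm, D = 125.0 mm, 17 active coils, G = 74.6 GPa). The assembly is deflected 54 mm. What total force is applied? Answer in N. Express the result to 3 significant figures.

k_A = Gd⁴/(8D³N_a) = (77.6×10³)(10.9⁴)/(8·49.0³·20) = 58.191 N/mm
k_C = Gd⁴/(8D³N_a) = (74.6×10³)(10.0⁴)/(8·125.0³·17) = 2.8085 N/mm
Series: 1/k_eq = 1/58.191 + 1/55 + 1/2.8085 = 0.39143; k_eq = 2.5547 N/mm
F = k_eq·δ = 2.5547·54 = 137.95 N

138 N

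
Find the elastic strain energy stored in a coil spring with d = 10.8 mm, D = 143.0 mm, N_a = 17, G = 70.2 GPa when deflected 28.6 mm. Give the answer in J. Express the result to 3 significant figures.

k = Gd⁴/(8D³N_a) = (70.2×10³)(10.8⁴)/(8·143.0³·17) = 2.4015 N/mm
U = ½kδ² = 0.5 × 2.4015 × 28.6² = 982.17 N·mm = 0.98217 J

0.982 J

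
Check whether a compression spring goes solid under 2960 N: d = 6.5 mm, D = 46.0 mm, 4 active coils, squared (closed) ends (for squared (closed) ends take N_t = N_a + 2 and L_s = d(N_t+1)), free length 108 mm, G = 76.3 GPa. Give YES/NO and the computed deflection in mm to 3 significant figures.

YES, δ = 67.7 mm

k = Gd⁴/(8D³N_a) = (76.3×10³)(6.5⁴)/(8·46.0³·4) = 43.727 N/mm
N_t = 6; L_s = 6.5·7 = 45.5 mm; δ_solid = L₀ − L_s = 108 − 45.5 = 62.5 mm
δ = F/k = 2960/43.727 = 67.692 mm
δ ≥ δ_solid → spring goes solid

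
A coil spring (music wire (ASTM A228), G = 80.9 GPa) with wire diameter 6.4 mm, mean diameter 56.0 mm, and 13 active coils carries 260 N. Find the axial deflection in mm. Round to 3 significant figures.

k = Gd⁴/(8D³N_a) = (80.9×10³)(6.4⁴)/(8·56.0³·13) = 7.4314 N/mm
δ = F/k = 260 / 7.4314 = 34.987 mm

35.0 mm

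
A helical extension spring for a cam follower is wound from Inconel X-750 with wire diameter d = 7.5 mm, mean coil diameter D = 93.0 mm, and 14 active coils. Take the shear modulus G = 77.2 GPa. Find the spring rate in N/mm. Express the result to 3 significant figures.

2.71 N/mm

k = Gd⁴/(8D³N_a) = (77.2×10³ × 7.5⁴) / (8 × 93.0³ × 14)
  = 2.44266e+08 / 9.0088e+07 = 2.7114 N/mm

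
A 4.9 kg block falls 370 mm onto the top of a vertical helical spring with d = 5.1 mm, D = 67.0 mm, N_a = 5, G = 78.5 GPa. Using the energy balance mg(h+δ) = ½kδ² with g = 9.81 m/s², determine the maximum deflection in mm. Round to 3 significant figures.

101 mm

k = Gd⁴/(8D³N_a) = (78.5×10³)(5.1⁴)/(8·67.0³·5) = 4.4143 N/mm
W = mg = 4.9 × 9.81 = 48.069 N
½kδ² − Wδ − Wh = 0 → δ = (W + √(W² + 2kWh))/k
δ = (48.069 + √(2310.6 + 157023))/4.4143 = (48.069 + 399.17)/4.4143 = 101.31 mm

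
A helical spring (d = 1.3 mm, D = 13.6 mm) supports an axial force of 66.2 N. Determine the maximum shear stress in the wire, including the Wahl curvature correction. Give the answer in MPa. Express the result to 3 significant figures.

1190 MPa

Spring index C = D/d = 13.6/1.3 = 10.4615
K_W = (4C−1)/(4C−4) + 0.615/C = 40.846/37.846 + 0.0588 = 1.1381
τ₀ = 8FD/(πd³) = 8·66.2·13.6/(π·1.3³) = 7202.56/6.9021 = 1043.5 MPa
τ_max = K·τ₀ = 1.1381 × 1043.5 = 1187.6 MPa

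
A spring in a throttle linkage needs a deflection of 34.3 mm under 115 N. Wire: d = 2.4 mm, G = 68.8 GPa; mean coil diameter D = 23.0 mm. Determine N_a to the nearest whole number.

7

Required rate k = F/δ = 115/34.3 = 3.3528 N/mm
N_a = Gd⁴/(8D³k) = (68.8×10³ × 2.4⁴)/(8 × 23.0³ × 3.3528)
    = 2.28262e+06 / 326345 = 6.994 → 7 coils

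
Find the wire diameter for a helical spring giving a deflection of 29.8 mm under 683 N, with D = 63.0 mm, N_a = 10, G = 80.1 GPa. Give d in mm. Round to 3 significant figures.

8.70 mm

Required rate k = F/δ = 683/29.8 = 22.919 N/mm
d = (8D³N_a·k / G)^(1/4) = (8·63.0³·10·22.919 / (80.1×10³))^0.25
  = (5723.8)^0.25 = 8.6980 mm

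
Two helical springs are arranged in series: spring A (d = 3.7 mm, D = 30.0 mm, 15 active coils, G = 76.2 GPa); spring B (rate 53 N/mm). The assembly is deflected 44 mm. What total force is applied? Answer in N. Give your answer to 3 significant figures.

179 N

k_A = Gd⁴/(8D³N_a) = (76.2×10³)(3.7⁴)/(8·30.0³·15) = 4.4077 N/mm
Series: 1/k_eq = 1/4.4077 + 1/53 = 0.24574; k_eq = 4.0693 N/mm
F = k_eq·δ = 4.0693·44 = 179.05 N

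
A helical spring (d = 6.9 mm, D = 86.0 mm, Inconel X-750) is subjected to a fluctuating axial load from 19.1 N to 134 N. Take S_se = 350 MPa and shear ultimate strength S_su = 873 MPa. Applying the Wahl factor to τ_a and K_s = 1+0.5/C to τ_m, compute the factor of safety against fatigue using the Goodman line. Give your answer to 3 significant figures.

5.47

C = D/d = 86.0/6.9 = 12.4638; K_W = (4C−1)/(4C−4)+0.615/C = 1.1148; K_s = 1+0.5/C = 1.0401
F_a = (F_max−F_min)/2 = 57.45 N; F_m = (F_max+F_min)/2 = 76.55 N
τ_a = K_W·8F_aD/(πd³) = 1.1148 × 38.298 = 42.694 MPa
τ_m = K_s·8F_mD/(πd³) = 1.0401 × 51.031 = 53.078 MPa
Goodman: 1/n_f = τ_a/S_se + τ_m/S_su = 42.694/350 + 53.078/873 = 0.12198 + 0.06080 = 0.18278
n_f = 1/0.18278 = 5.471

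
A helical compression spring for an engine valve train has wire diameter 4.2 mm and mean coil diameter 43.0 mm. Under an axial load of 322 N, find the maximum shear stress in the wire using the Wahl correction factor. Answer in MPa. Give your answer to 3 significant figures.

Spring index C = D/d = 43.0/4.2 = 10.2381
K_W = (4C−1)/(4C−4) + 0.615/C = 39.952/36.952 + 0.0601 = 1.1413
τ₀ = 8FD/(πd³) = 8·322·43.0/(π·4.2³) = 110768/232.75 = 475.9 MPa
τ_max = K·τ₀ = 1.1413 × 475.9 = 543.12 MPa

543 MPa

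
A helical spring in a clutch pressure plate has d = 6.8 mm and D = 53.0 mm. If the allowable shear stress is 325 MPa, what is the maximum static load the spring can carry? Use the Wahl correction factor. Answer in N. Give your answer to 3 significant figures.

C = D/d = 53.0/6.8 = 7.7941
K_W = (4C−1)/(4C−4) + 0.615/C = 30.176/27.176 + 0.0789 = 1.1893
τ_max = K·8FD/(πd³) → F_max = τ_allow·πd³/(8DK)
F_max = 325·π·6.8³/(8·53.0·1.1893) = 3.2104e+05/504.26 = 636.66 N

637 N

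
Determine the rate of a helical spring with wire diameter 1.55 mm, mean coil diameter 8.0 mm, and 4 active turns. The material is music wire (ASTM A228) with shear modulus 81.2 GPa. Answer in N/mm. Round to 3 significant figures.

k = Gd⁴/(8D³N_a) = (81.2×10³ × 1.55⁴) / (8 × 8.0³ × 4)
  = 468687 / 16384 = 28.606 N/mm

28.6 N/mm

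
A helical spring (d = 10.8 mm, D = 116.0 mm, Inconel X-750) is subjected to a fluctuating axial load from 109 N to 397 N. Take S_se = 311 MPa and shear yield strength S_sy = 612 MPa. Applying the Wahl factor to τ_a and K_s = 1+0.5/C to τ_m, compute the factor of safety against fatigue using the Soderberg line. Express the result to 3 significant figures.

C = D/d = 116.0/10.8 = 10.7407; K_W = (4C−1)/(4C−4)+0.615/C = 1.1343; K_s = 1+0.5/C = 1.0466
F_a = (F_max−F_min)/2 = 144 N; F_m = (F_max+F_min)/2 = 253 N
τ_a = K_W·8F_aD/(πd³) = 1.1343 × 33.767 = 38.3 MPa
τ_m = K_s·8F_mD/(πd³) = 1.0466 × 59.326 = 62.088 MPa
Soderberg: 1/n_f = τ_a/S_se + τ_m/S_sy = 38.3/311 + 62.088/612 = 0.12315 + 0.10145 = 0.2246
n_f = 1/0.2246 = 4.452

4.45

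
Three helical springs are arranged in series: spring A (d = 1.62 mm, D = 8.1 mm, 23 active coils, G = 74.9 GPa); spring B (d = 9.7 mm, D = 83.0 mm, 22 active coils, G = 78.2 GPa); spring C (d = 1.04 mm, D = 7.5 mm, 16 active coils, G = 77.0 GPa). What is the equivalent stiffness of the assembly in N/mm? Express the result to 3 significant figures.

1.07 N/mm

k_A = Gd⁴/(8D³N_a) = (74.9×10³)(1.62⁴)/(8·8.1³·23) = 5.2756 N/mm
k_B = Gd⁴/(8D³N_a) = (78.2×10³)(9.7⁴)/(8·83.0³·22) = 6.8793 N/mm
k_C = Gd⁴/(8D³N_a) = (77.0×10³)(1.04⁴)/(8·7.5³·16) = 1.6681 N/mm
Series: 1/k_eq = 1/5.2756 + 1/6.8793 + 1/1.6681 = 0.93439; k_eq = 1.0702 N/mm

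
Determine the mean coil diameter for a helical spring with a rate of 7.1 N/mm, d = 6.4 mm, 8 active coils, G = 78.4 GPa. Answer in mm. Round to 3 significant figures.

D = (Gd⁴/(8N_a·k))^(1/3) = (78.4×10³·6.4⁴/(8·8·7.1))^(1/3)
  = (289466)^(1/3) = 66.1504 mm

66.2 mm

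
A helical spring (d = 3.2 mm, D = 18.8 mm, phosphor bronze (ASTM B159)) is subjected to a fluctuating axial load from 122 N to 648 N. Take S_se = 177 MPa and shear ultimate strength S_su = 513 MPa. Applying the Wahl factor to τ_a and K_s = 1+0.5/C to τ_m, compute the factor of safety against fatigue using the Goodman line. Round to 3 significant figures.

0.255

C = D/d = 18.8/3.2 = 5.8750; K_W = (4C−1)/(4C−4)+0.615/C = 1.2585; K_s = 1+0.5/C = 1.0851
F_a = (F_max−F_min)/2 = 263 N; F_m = (F_max+F_min)/2 = 385 N
τ_a = K_W·8F_aD/(πd³) = 1.2585 × 384.24 = 483.58 MPa
τ_m = K_s·8F_mD/(πd³) = 1.0851 × 562.48 = 610.35 MPa
Goodman: 1/n_f = τ_a/S_se + τ_m/S_su = 483.58/177 + 610.35/513 = 2.73208 + 1.18977 = 3.9218
n_f = 1/3.9218 = 0.255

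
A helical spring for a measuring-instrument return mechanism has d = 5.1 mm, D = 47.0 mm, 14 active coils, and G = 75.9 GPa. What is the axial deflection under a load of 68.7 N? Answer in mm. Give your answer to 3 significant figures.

k = Gd⁴/(8D³N_a) = (75.9×10³)(5.1⁴)/(8·47.0³·14) = 4.4158 N/mm
δ = F/k = 68.7 / 4.4158 = 15.558 mm

15.6 mm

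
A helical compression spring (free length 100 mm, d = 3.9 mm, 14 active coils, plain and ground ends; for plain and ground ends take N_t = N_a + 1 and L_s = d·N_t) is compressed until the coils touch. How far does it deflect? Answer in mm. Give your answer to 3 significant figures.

41.5 mm

N_t = 15; L_s = 3.9·15 = 58.5 mm
δ_solid = L₀ − L_s = 100 − 58.5 = 41.5 mm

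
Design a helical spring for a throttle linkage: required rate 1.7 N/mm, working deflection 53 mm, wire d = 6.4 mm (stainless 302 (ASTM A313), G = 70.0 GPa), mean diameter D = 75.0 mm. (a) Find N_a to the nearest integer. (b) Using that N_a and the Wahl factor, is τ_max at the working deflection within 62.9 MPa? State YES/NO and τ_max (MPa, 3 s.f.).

N_a = Gd⁴/(8D³k) = (70.0×10³)(6.4⁴)/(8·75.0³·1.7) = 20.47 → N_a = 20
Actual rate k = Gd⁴/(8D³·20) = 1.7399 N/mm
Working load F = kδ = 1.7399·53 = 92.213 N
C = 75.0/6.4 = 11.7188; K_W = (4C−1)/(4C−4)+0.615/C = 1.1225
τ_max = K_W·8FD/(πd³) = 1.1225·67.182 = 75.408 MPa
τ_max > 62.9 MPa → exceeds allowable

(a) 20 coils; (b) NO, τ_max = 75.4 MPa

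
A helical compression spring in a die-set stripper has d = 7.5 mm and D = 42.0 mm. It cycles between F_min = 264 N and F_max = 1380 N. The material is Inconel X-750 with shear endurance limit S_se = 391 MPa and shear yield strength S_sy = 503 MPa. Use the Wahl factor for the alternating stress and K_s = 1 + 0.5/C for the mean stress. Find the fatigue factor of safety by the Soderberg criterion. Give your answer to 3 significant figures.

C = D/d = 42.0/7.5 = 5.6000; K_W = (4C−1)/(4C−4)+0.615/C = 1.2729; K_s = 1+0.5/C = 1.0893
F_a = (F_max−F_min)/2 = 558 N; F_m = (F_max+F_min)/2 = 822 N
τ_a = K_W·8F_aD/(πd³) = 1.2729 × 141.46 = 180.06 MPa
τ_m = K_s·8F_mD/(πd³) = 1.0893 × 208.39 = 227 MPa
Soderberg: 1/n_f = τ_a/S_se + τ_m/S_sy = 180.06/391 + 227/503 = 0.46052 + 0.45129 = 0.9118
n_f = 1/0.9118 = 1.097

1.10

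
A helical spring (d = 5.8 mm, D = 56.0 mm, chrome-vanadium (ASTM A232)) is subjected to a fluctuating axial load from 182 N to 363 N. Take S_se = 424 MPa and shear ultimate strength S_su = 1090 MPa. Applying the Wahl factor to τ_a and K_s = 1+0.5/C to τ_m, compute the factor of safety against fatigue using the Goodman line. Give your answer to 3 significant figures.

2.69

C = D/d = 56.0/5.8 = 9.6552; K_W = (4C−1)/(4C−4)+0.615/C = 1.1503; K_s = 1+0.5/C = 1.0518
F_a = (F_max−F_min)/2 = 90.5 N; F_m = (F_max+F_min)/2 = 272.5 N
τ_a = K_W·8F_aD/(πd³) = 1.1503 × 66.144 = 76.089 MPa
τ_m = K_s·8F_mD/(πd³) = 1.0518 × 199.16 = 209.48 MPa
Goodman: 1/n_f = τ_a/S_se + τ_m/S_su = 76.089/424 + 209.48/1090 = 0.17946 + 0.19218 = 0.37164
n_f = 1/0.37164 = 2.691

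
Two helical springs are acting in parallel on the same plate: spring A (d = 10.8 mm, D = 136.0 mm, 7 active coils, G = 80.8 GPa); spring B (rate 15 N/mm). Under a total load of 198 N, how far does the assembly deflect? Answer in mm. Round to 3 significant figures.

k_A = Gd⁴/(8D³N_a) = (80.8×10³)(10.8⁴)/(8·136.0³·7) = 7.8037 N/mm
Parallel: k_eq = 7.8037 + 15 = 22.804 N/mm
δ = F/k_eq = 198/22.804 = 8.6828 mm

8.68 mm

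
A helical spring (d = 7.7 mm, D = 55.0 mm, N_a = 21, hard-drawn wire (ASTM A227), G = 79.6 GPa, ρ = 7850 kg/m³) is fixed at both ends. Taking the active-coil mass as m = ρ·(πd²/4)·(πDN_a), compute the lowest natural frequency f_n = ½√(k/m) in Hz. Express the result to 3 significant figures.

k = Gd⁴/(8D³N_a) = (79.6×10³)(7.7⁴)/(8·55.0³·21) = 10.011 N/mm = 10011 N/m
Wire length L = πDN_a = π·55.0·21 = 3628.5 mm
m = ρ·(πd²/4)·L = 7850 × 46.566×10⁻⁶ m² × 3.6285 m = 1.3264 kg
f_n = ½√(k/m) = 0.5·√(10011/1.3264) = 0.5·√(7547.5) = 43.438 Hz

43.4 Hz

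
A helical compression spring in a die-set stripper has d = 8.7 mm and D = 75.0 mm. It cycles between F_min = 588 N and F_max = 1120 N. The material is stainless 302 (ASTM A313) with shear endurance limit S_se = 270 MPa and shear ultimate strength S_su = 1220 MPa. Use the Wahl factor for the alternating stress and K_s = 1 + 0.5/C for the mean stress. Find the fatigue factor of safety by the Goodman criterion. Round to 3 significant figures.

1.82

C = D/d = 75.0/8.7 = 8.6207; K_W = (4C−1)/(4C−4)+0.615/C = 1.1698; K_s = 1+0.5/C = 1.0580
F_a = (F_max−F_min)/2 = 266 N; F_m = (F_max+F_min)/2 = 854 N
τ_a = K_W·8F_aD/(πd³) = 1.1698 × 77.148 = 90.244 MPa
τ_m = K_s·8F_mD/(πd³) = 1.0580 × 247.69 = 262.05 MPa
Goodman: 1/n_f = τ_a/S_se + τ_m/S_su = 90.244/270 + 262.05/1220 = 0.33424 + 0.21480 = 0.54904
n_f = 1/0.54904 = 1.821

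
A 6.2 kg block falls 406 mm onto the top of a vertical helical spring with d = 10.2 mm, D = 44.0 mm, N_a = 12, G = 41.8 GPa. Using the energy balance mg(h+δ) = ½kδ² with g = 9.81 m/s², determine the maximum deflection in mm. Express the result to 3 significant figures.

k = Gd⁴/(8D³N_a) = (41.8×10³)(10.2⁴)/(8·44.0³·12) = 55.328 N/mm
W = mg = 6.2 × 9.81 = 60.822 N
½kδ² − Wδ − Wh = 0 → δ = (W + √(W² + 2kWh))/k
δ = (60.822 + √(3699.3 + 2.73253e+06))/55.328 = (60.822 + 1654.2)/55.328 = 30.996 mm

31.0 mm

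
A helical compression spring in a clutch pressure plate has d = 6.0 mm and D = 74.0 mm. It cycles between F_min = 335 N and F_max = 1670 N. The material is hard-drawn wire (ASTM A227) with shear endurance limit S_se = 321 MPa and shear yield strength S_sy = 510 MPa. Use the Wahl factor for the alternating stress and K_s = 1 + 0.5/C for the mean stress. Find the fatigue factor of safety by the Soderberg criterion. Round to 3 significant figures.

C = D/d = 74.0/6.0 = 12.3333; K_W = (4C−1)/(4C−4)+0.615/C = 1.1160; K_s = 1+0.5/C = 1.0405
F_a = (F_max−F_min)/2 = 667.5 N; F_m = (F_max+F_min)/2 = 1002.5 N
τ_a = K_W·8F_aD/(πd³) = 1.1160 × 582.33 = 649.9 MPa
τ_m = K_s·8F_mD/(πd³) = 1.0405 × 874.59 = 910.04 MPa
Soderberg: 1/n_f = τ_a/S_se + τ_m/S_sy = 649.9/321 + 910.04/510 = 2.02463 + 1.78440 = 3.809
n_f = 1/3.809 = 0.2625

0.263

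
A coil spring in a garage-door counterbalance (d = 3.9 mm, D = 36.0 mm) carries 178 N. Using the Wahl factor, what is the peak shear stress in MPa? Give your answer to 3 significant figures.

318 MPa

Spring index C = D/d = 36.0/3.9 = 9.2308
K_W = (4C−1)/(4C−4) + 0.615/C = 35.923/32.923 + 0.0666 = 1.1577
τ₀ = 8FD/(πd³) = 8·178·36.0/(π·3.9³) = 51264/186.36 = 275.09 MPa
τ_max = K·τ₀ = 1.1577 × 275.09 = 318.48 MPa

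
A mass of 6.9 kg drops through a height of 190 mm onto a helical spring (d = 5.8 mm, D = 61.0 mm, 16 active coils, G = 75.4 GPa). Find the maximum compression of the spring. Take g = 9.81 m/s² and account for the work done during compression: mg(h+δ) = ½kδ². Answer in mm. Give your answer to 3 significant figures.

119 mm

k = Gd⁴/(8D³N_a) = (75.4×10³)(5.8⁴)/(8·61.0³·16) = 2.9369 N/mm
W = mg = 6.9 × 9.81 = 67.689 N
½kδ² − Wδ − Wh = 0 → δ = (W + √(W² + 2kWh))/k
δ = (67.689 + √(4581.8 + 75541.5))/2.9369 = (67.689 + 283.06)/2.9369 = 119.43 mm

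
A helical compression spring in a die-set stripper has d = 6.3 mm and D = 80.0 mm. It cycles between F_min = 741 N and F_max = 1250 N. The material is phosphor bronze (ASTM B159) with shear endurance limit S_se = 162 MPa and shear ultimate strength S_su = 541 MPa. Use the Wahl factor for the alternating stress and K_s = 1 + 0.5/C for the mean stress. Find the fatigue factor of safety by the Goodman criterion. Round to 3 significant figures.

0.335

C = D/d = 80.0/6.3 = 12.6984; K_W = (4C−1)/(4C−4)+0.615/C = 1.1125; K_s = 1+0.5/C = 1.0394
F_a = (F_max−F_min)/2 = 254.5 N; F_m = (F_max+F_min)/2 = 995.5 N
τ_a = K_W·8F_aD/(πd³) = 1.1125 × 207.35 = 230.68 MPa
τ_m = K_s·8F_mD/(πd³) = 1.0394 × 811.05 = 842.99 MPa
Goodman: 1/n_f = τ_a/S_se + τ_m/S_su = 230.68/162 + 842.99/541 = 1.42396 + 1.55821 = 2.9822
n_f = 1/2.9822 = 0.3353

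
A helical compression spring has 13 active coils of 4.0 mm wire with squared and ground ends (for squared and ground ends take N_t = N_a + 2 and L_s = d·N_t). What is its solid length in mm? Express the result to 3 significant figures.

squared and ground ends: N_t = N_a + 2 = 13 + 2 = 15
L_s = d·N_t = 4.0 × 15 = 60 mm

60.0 mm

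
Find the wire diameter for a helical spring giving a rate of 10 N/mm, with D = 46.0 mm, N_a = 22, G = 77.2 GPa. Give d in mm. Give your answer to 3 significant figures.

6.86 mm

d = (8D³N_a·k / G)^(1/4) = (8·46.0³·22·10 / (77.2×10³))^0.25
  = (2219.1)^0.25 = 6.8634 mm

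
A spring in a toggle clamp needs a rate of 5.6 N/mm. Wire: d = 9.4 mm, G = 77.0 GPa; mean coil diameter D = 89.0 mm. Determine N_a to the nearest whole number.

19

N_a = Gd⁴/(8D³k) = (77.0×10³ × 9.4⁴)/(8 × 89.0³ × 5.6)
    = 6.01177e+08 / 3.15826e+07 = 19.04 → 19 coils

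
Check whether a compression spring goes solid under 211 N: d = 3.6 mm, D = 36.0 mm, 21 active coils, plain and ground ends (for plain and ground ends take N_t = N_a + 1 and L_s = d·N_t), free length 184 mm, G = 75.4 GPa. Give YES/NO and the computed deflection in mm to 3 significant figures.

k = Gd⁴/(8D³N_a) = (75.4×10³)(3.6⁴)/(8·36.0³·21) = 1.6157 N/mm
N_t = 22; L_s = 3.6·22 = 79.2 mm; δ_solid = L₀ − L_s = 184 − 79.2 = 104.8 mm
δ = F/k = 211/1.6157 = 130.59 mm
δ ≥ δ_solid → spring goes solid

YES, δ = 131 mm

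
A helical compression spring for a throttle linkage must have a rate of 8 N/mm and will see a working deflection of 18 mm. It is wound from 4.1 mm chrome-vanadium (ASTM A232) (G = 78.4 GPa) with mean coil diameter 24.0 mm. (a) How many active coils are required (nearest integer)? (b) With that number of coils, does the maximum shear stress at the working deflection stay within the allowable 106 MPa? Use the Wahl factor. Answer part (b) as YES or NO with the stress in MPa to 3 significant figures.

(a) 25 coils; (b) NO, τ_max = 161 MPa

N_a = Gd⁴/(8D³k) = (78.4×10³)(4.1⁴)/(8·24.0³·8) = 25.04 → N_a = 25
Actual rate k = Gd⁴/(8D³·25) = 8.0129 N/mm
Working load F = kδ = 8.0129·18 = 144.23 N
C = 24.0/4.1 = 5.8537; K_W = (4C−1)/(4C−4)+0.615/C = 1.2596
τ_max = K_W·8FD/(πd³) = 1.2596·127.9 = 161.1 MPa
τ_max > 106 MPa → exceeds allowable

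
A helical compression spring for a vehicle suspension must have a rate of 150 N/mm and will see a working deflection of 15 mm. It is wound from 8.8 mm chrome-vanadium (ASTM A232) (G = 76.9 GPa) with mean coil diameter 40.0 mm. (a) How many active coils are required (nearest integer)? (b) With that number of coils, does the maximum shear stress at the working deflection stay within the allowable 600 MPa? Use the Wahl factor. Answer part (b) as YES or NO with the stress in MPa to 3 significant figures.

(a) 6 coils; (b) YES, τ_max = 453 MPa

N_a = Gd⁴/(8D³k) = (76.9×10³)(8.8⁴)/(8·40.0³·150) = 6.005 → N_a = 6
Actual rate k = Gd⁴/(8D³·6) = 150.12 N/mm
Working load F = kδ = 150.12·15 = 2251.8 N
C = 40.0/8.8 = 4.5455; K_W = (4C−1)/(4C−4)+0.615/C = 1.3468
τ_max = K_W·8FD/(πd³) = 1.3468·336.57 = 453.31 MPa
τ_max ≤ 600 MPa → acceptable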